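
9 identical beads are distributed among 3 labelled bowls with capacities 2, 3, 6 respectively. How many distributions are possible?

By stars and bars, unrestricted non-negative solutions to x_1+…+x_3 = 9 number C(9+2,2) = 55.
Subtract solutions that violate a single cap (substitute x_i' = x_i − (cap_i+1)): x_1 ≥ 3 gives C(8,2) = 28; x_2 ≥ 4 gives C(7,2) = 21; x_3 ≥ 7 gives C(4,2) = 6. Together 55.
Add back pairs where two caps are both exceeded: 6 + 0 + 0 = 6.
By inclusion–exclusion the count is 55 − 55 + 6 = 6.

6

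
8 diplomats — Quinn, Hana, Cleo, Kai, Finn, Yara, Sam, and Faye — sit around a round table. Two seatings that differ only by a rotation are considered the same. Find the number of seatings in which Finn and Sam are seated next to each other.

1440

Treat {Finn, Sam} as one unit (2 internal orders) and seat the resulting 7 units around the table: (6)! circular arrangements.
So 2 × (6)! = 2 × 720 = 1440.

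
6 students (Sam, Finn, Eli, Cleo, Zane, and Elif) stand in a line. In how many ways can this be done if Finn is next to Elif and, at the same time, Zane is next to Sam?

96

Treat {Finn,Elif} as one block (2 orders) and {Zane,Sam} as another (2 orders).
That leaves 4 units to arrange: 2 × 2 × 4! = 4 × 24 = 96.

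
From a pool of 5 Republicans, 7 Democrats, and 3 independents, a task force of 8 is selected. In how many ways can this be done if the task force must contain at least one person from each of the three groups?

Unrestricted: C(15,8) = 6435 ways to pick any 8 of the 15.
Selections missing a whole group: no Republicans → C(10,8) = 45; no Democrats → C(8,8) = 1; no independents → C(12,8) = 495.
Add back selections omitting two groups (i.e. drawn from a single group): C(5,8) + C(7,8) + C(3,8) = 0.
By inclusion–exclusion: 6435 − 541 + 0 = 5894.

5894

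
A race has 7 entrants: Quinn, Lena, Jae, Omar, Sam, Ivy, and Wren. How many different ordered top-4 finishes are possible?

This is an ordered selection of 4 from 7: P(7,4).
That gives 7 × 6 × 5 × 4 = 840.

840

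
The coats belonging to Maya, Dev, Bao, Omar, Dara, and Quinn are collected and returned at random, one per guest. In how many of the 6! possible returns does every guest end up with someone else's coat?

Let Aᵢ be the assignments in which guest i gets their own coat. We want the size of the complement of A₁∪…∪A_6.
By inclusion–exclusion this is Σ_{j=0}^{6} (−1)^j C(6,j)·(6−j)!.
Computing: 720 − 720 + 360 − 120 + 30 − 6 + 1 = 265.

265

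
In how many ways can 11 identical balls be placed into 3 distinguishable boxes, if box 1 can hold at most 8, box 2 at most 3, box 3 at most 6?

22

Without the upper bounds there are C(13,2) = 78 ways to split 11 among 3 boxes.
Subtract solutions that violate a single cap (substitute x_i' = x_i − (cap_i+1)): x_1 ≥ 9 gives C(4,2) = 6; x_2 ≥ 4 gives C(9,2) = 36; x_3 ≥ 7 gives C(6,2) = 15. Together 57.
Add back pairs where two caps are both exceeded: 0 + 0 + 1 = 1.
By inclusion–exclusion the count is 78 − 57 + 1 = 22.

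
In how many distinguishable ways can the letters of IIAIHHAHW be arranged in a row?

IIAIHHAHW has 9 letters with A appearing twice, H appearing 3 times, and I appearing 3 times.
The number of distinct arrangements is 9!/(3!·3!·2!) = 362880/72 = 5040.

5040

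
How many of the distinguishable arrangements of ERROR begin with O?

With the first slot taken by O, it remains to arrange the other 4 letters (ERRR).
Those 4 letters have R appearing 3 times, giving (4)!/(3!) = 4.

4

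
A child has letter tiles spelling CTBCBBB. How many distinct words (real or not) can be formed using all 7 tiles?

105

The 7 letters of CTBCBBB have repeats: B appearing 4 times and C appearing twice.
The number of distinct arrangements is 7!/(4!·2!) = 5040/48 = 105.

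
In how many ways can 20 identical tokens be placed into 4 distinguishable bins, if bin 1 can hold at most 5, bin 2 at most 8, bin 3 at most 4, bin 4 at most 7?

35

Without the upper bounds there are C(23,3) = 1771 ways to split 20 among 4 bins.
Subtract solutions that violate a single cap (substitute x_i' = x_i − (cap_i+1)): x_1 ≥ 6 gives C(17,3) = 680; x_2 ≥ 9 gives C(14,3) = 364; x_3 ≥ 5 gives C(18,3) = 816; x_4 ≥ 8 gives C(15,3) = 455. Together 2315.
Add back pairs where two caps are both exceeded: 56 + 220 + 84 + 84 + 20 + 120 = 584.
Subtract triples: 1 + 0 + 4 + 0 = 5.
By inclusion–exclusion the count is 1771 − 2315 + 584 − 5 = 35.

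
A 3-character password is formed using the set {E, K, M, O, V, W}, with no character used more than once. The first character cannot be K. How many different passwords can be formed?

100

The first character has 6−1 = 5 choices (anything except K).
The remaining 2 characters are filled from the other 5 symbols without repetition: 5 × 4 = 20.
Total: 5 × 20 = 100.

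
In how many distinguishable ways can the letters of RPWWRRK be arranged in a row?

420

Letter multiplicities in RPWWRRK: K×1, P×1, R×3, W×2.
Dividing 7! = 5040 by 3!·2! = 12 for the repeated letters gives 420.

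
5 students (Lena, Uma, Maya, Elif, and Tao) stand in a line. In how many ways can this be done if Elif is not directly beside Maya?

Of the 5! = 120 arrangements, those with Elif and Maya adjacent number 2 × 4! = 48 (treat the pair as a block with 2 internal orders).
Complementary counting: 120 − 48 = 72.

72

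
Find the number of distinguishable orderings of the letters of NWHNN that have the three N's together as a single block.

Treat the 3 copies of N as a single block. The multiset to arrange is then {NNN, H, W}, 3 items in all.
All 3 items are distinct, so there are (3)! = 6 arrangements.

6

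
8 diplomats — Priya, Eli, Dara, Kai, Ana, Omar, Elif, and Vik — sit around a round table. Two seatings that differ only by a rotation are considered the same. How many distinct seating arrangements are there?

5040

Around a circle, 8 distinct people have 8!/8 = (7)! = 5040 rotationally distinct seatings.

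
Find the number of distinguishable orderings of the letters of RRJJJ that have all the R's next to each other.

4

Treat the 2 copies of R as a single block. The multiset to arrange is then {RR, J, J, J}, 4 items in all.
That gives (4)!/(3!) = 4 arrangements.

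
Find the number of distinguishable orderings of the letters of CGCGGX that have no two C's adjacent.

40

There are 6!/(3!·2!) = 60 arrangements of CGCGGX in total.
Arrangements with the C's together: treat CC as one letter, giving (5)!/(3!) = 20.
Subtracting, 60 − 20 = 40 arrangements keep the C's apart.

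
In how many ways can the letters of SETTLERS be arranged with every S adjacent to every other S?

1260

Treat the 2 copies of S as a single block. The multiset to arrange is then {SS, E, E, L, R, T, T}, 7 items in all.
That gives (7)!/(2!·2!) = 1260 arrangements.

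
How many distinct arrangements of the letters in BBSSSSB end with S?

With the last slot taken by S, it remains to arrange the other 6 letters (BBSSSB).
Those 6 letters have B appearing 3 times and S appearing 3 times, giving (6)!/(3!·3!) = 20.

20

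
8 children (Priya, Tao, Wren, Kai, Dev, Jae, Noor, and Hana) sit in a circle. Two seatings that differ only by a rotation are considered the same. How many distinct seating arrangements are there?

Around a circle, 8 distinct people have 8!/8 = (7)! = 5040 rotationally distinct seatings.

5040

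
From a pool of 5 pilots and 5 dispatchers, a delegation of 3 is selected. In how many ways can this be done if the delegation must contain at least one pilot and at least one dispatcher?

100

Unrestricted: C(10,3) = 120 ways to pick any 3 of the 10.
Subtract selections that omit an entire group: no pilots → C(5,3) = 10; no dispatchers → C(5,3) = 10.
Both groups omitted at once is impossible, so 120 − 20 = 100.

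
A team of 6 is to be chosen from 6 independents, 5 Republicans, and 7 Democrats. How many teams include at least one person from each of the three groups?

With no constraint there are C(18,6) = 18564 possible selections.
Selections missing a whole group: no independents → C(12,6) = 924; no Republicans → C(13,6) = 1716; no Democrats → C(11,6) = 462.
Add back selections omitting two groups (i.e. drawn from a single group): C(6,6) + C(5,6) + C(7,6) = 8.
By inclusion–exclusion: 18564 − 3102 + 8 = 15470.

15470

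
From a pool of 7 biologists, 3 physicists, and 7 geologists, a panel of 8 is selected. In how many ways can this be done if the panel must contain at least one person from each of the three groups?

Total 8-person selections from all 17: C(17,8) = 24310.
Selections missing a whole group: no biologists → C(10,8) = 45; no physicists → C(14,8) = 3003; no geologists → C(10,8) = 45.
Add back selections omitting two groups (i.e. drawn from a single group): C(7,8) + C(3,8) + C(7,8) = 0.
By inclusion–exclusion: 24310 − 3093 + 0 = 21217.

21217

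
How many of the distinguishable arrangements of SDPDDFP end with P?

120

With the last slot taken by P, it remains to arrange the other 6 letters (SDDDFP).
Those 6 letters have D appearing 3 times, giving (6)!/(3!) = 120.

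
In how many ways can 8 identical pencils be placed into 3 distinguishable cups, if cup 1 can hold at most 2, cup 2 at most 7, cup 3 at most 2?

8

By stars and bars, unrestricted non-negative solutions to x_1+…+x_3 = 8 number C(8+2,2) = 45.
Subtract solutions that violate a single cap (substitute x_i' = x_i − (cap_i+1)): x_1 ≥ 3 gives C(7,2) = 21; x_2 ≥ 8 gives C(2,2) = 1; x_3 ≥ 3 gives C(7,2) = 21. Together 43.
Add back pairs where two caps are both exceeded: 0 + 6 + 0 = 6.
By inclusion–exclusion the count is 45 − 43 + 6 = 8.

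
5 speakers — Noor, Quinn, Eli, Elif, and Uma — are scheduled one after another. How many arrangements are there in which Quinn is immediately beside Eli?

Treat {Quinn, Eli} as a single unit. There are 4 units to order, and the pair itself can be ordered 2 ways.
So the count is 2·(4)! = 48.

48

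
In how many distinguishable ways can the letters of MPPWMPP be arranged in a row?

MPPWMPP has 7 letters with M appearing twice and P appearing 4 times.
So there are 7! / (4!·2!) = 105 distinguishable arrangements.

105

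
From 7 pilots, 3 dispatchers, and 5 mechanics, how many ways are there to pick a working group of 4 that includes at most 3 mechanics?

Split by how many mechanics are chosen (0 through 3).
Sum: C(5,0)·C(10,4) + C(5,1)·C(10,3) + C(5,2)·C(10,2) + C(5,3)·C(10,1) = 210 + 600 + 450 + 100 = 1360.

1360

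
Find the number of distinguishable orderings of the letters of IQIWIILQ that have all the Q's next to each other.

210

Treat the 2 copies of Q as a single block. The multiset to arrange is then {QQ, I, I, I, I, L, W}, 7 items in all.
That gives (7)!/(4!) = 210 arrangements.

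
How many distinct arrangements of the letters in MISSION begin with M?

Fix M in the first position and arrange the remaining 6 letters.
Those 6 letters have I appearing twice and S appearing twice, giving (6)!/(2!·2!) = 180.

180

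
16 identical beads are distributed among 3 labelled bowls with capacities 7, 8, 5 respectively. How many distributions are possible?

Without the upper bounds there are C(18,2) = 153 ways to split 16 among 3 bowls.
Subtract solutions that violate a single cap (substitute x_i' = x_i − (cap_i+1)): x_1 ≥ 8 gives C(10,2) = 45; x_2 ≥ 9 gives C(9,2) = 36; x_3 ≥ 6 gives C(12,2) = 66. Together 147.
Add back pairs where two caps are both exceeded: 0 + 6 + 3 = 9.
By inclusion–exclusion the count is 153 − 147 + 9 = 15.

15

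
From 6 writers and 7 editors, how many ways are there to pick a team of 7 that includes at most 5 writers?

1709

Split by how many writers are chosen (0 through 5).
Sum: C(6,0)·C(7,7) + C(6,1)·C(7,6) + C(6,2)·C(7,5) + C(6,3)·C(7,4) + C(6,4)·C(7,3) + C(6,5)·C(7,2) = 1 + 42 + 315 + 700 + 525 + 126 = 1709.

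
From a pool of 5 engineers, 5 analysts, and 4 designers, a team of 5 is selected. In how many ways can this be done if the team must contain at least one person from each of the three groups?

Unrestricted: C(14,5) = 2002 ways to pick any 5 of the 14.
Selections missing a whole group: no engineers → C(9,5) = 126; no analysts → C(9,5) = 126; no designers → C(10,5) = 252.
Add back selections omitting two groups (i.e. drawn from a single group): C(5,5) + C(5,5) + C(4,5) = 2.
By inclusion–exclusion: 2002 − 504 + 2 = 1500.

1500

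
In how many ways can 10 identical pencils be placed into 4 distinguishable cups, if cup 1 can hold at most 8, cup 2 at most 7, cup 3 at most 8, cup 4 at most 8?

264

Ignoring the caps, the number of non-negative solutions to x_1+…+x_4 = 10 is C(13,3) = 286.
Subtract solutions that violate a single cap (substitute x_i' = x_i − (cap_i+1)): x_1 ≥ 9 gives C(4,3) = 4; x_2 ≥ 8 gives C(5,3) = 10; x_3 ≥ 9 gives C(4,3) = 4; x_4 ≥ 9 gives C(4,3) = 4. Together 22.
No two caps can be exceeded simultaneously, so the pair terms are all 0.
By inclusion–exclusion the count is 286 − 22 + 0 = 264.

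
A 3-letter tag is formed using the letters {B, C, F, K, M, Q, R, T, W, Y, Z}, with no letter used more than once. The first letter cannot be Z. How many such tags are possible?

The first letter has 11−1 = 10 choices (anything except Z).
The remaining 2 letters are filled from the other 10 symbols without repetition: 10 × 9 = 90.
Total: 10 × 90 = 900.

900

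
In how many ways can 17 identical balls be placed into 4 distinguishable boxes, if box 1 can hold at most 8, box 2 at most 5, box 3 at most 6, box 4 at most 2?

31

By stars and bars, unrestricted non-negative solutions to x_1+…+x_4 = 17 number C(17+3,3) = 1140.
Subtract solutions that violate a single cap (substitute x_i' = x_i − (cap_i+1)): x_1 ≥ 9 gives C(11,3) = 165; x_2 ≥ 6 gives C(14,3) = 364; x_3 ≥ 7 gives C(13,3) = 286; x_4 ≥ 3 gives C(17,3) = 680. Together 1495.
Add back pairs where two caps are both exceeded: 10 + 4 + 56 + 35 + 165 + 120 = 390.
Subtract triples: 0 + 0 + 0 + 4 = 4.
By inclusion–exclusion the count is 1140 − 1495 + 390 − 4 = 31.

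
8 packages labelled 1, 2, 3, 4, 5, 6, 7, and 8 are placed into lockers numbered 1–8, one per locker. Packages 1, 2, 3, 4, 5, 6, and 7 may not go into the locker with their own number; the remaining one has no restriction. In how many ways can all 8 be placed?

16687

Let Aᵢ (for 1 ≤ i ≤ 7) be the placements that put package i in its forbidden locker. Any j of these fix j positions, leaving (8−j)! ways to fill the rest, and there are C(7,j) ways to pick which j.
By inclusion–exclusion, the number of valid placements is Σ_{j=0}^{7} (−1)^j C(7,j)·(8−j)!.
Computing: 40320 − 35280 + 15120 − 4200 + 840 − 126 + 14 − 1 = 16687.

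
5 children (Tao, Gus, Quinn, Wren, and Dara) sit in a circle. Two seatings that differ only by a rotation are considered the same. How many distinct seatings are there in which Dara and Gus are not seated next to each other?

12

Without the restriction there are (4)! = 24 seatings.
Seatings with Dara beside Gus: treat them as a block with 2 internal orders, giving 2 × (3)! = 12.
Subtracting, 24 − 12 = 12.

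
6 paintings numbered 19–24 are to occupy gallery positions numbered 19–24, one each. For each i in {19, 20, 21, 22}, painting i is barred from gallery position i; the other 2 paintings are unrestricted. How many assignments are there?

362

Let Aᵢ (for 19 ≤ i ≤ 22) be the placements that put painting i in its forbidden gallery position. Any j of these fix j positions, leaving (6−j)! ways to fill the rest, and there are C(4,j) ways to pick which j.
By inclusion–exclusion, the number of valid placements is Σ_{j=0}^{4} (−1)^j C(4,j)·(6−j)!.
Computing: 720 − 480 + 144 − 24 + 2 = 362.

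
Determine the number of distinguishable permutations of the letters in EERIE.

20

The 5 letters of EERIE have repeats: E appearing 3 times.
The number of distinct arrangements is 5!/(3!) = 120/6 = 20.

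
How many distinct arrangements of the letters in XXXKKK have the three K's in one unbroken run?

Treat the 3 copies of K as a single block. The multiset to arrange is then {KKK, X, X, X}, 4 items in all.
That gives (4)!/(3!) = 4 arrangements.

4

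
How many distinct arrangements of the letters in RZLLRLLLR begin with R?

Fix R in the first position and arrange the remaining 8 letters.
Those 8 letters have L appearing 5 times and R appearing twice, giving (8)!/(5!·2!) = 168.

168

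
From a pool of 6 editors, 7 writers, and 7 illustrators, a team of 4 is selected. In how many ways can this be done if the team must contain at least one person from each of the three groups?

Unrestricted: C(20,4) = 4845 ways to pick any 4 of the 20.
Selections missing a whole group: no editors → C(14,4) = 1001; no writers → C(13,4) = 715; no illustrators → C(13,4) = 715.
Add back selections omitting two groups (i.e. drawn from a single group): C(6,4) + C(7,4) + C(7,4) = 85.
By inclusion–exclusion: 4845 − 2431 + 85 = 2499.

2499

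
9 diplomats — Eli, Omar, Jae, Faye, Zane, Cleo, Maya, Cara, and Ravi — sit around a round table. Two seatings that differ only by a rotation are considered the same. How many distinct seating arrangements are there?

Seat Eli anywhere (absorbing the rotational symmetry), then permute the other 8: (8)! = 40320.

40320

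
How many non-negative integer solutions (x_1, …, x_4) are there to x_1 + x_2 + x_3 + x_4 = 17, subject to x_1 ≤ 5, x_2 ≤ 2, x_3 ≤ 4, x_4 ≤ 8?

10

Ignoring the caps, the number of non-negative solutions to x_1+…+x_4 = 17 is C(20,3) = 1140.
Subtract solutions that violate a single cap (substitute x_i' = x_i − (cap_i+1)): x_1 ≥ 6 gives C(14,3) = 364; x_2 ≥ 3 gives C(17,3) = 680; x_3 ≥ 5 gives C(15,3) = 455; x_4 ≥ 9 gives C(11,3) = 165. Together 1664.
Add back pairs where two caps are both exceeded: 165 + 84 + 10 + 220 + 56 + 20 = 555.
Subtract triples: 20 + 0 + 0 + 1 = 21.
By inclusion–exclusion the count is 1140 − 1664 + 555 − 21 = 10.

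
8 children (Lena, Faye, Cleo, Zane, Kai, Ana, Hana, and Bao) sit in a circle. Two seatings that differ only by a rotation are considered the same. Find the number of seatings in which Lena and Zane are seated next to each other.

1440

Glue Lena and Zane into a block (2 internal orders). Seating 7 units around a circle gives (6)! arrangements.
So 2 × (6)! = 2 × 720 = 1440.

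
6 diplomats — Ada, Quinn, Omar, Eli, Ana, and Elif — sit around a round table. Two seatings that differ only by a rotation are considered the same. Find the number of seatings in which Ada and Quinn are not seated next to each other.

Without the restriction there are (5)! = 120 seatings.
Seatings with Ada beside Quinn: treat them as a block with 2 internal orders, giving 2 × (4)! = 48.
Subtracting, 120 − 48 = 72.

72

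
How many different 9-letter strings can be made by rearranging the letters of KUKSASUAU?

Letter multiplicities in KUKSASUAU: A×2, K×2, S×2, U×3.
Dividing 9! = 362880 by 3!·2!·2!·2! = 48 for the repeated letters gives 7560.

7560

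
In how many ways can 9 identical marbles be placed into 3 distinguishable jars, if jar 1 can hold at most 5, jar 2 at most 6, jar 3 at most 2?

12

Ignoring the caps, the number of non-negative solutions to x_1+…+x_3 = 9 is C(11,2) = 55.
Subtract solutions that violate a single cap (substitute x_i' = x_i − (cap_i+1)): x_1 ≥ 6 gives C(5,2) = 10; x_2 ≥ 7 gives C(4,2) = 6; x_3 ≥ 3 gives C(8,2) = 28. Together 44.
Add back pairs where two caps are both exceeded: 0 + 1 + 0 = 1.
By inclusion–exclusion the count is 55 − 44 + 1 = 12.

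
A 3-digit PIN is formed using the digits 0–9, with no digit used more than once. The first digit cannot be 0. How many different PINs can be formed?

648

The first digit has 10−1 = 9 choices (anything except 0).
The remaining 2 digits are filled from the other 9 symbols without repetition: 9 × 8 = 72.
Total: 9 × 72 = 648.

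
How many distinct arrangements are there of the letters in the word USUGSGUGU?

The 9 letters of USUGSGUGU have repeats: G appearing 3 times, S appearing twice, and U appearing 4 times.
Dividing 9! = 362880 by 4!·3!·2! = 288 for the repeated letters gives 1260.

1260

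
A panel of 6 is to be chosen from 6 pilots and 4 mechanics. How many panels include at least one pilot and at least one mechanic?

209

With no constraint there are C(10,6) = 210 possible selections.
Subtract selections that omit an entire group: no pilots → C(4,6) = 0; no mechanics → C(6,6) = 1.
Both groups omitted at once is impossible, so 210 − 1 = 209.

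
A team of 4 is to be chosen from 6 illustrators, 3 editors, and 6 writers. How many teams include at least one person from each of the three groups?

648

Total 4-person selections from all 15: C(15,4) = 1365.
Selections missing a whole group: no illustrators → C(9,4) = 126; no editors → C(12,4) = 495; no writers → C(9,4) = 126.
Add back selections omitting two groups (i.e. drawn from a single group): C(6,4) + C(3,4) + C(6,4) = 30.
By inclusion–exclusion: 1365 − 747 + 30 = 648.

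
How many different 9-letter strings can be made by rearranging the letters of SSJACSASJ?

3780

Letter multiplicities in SSJACSASJ: A×2, C×1, J×2, S×4.
The number of distinct arrangements is 9!/(4!·2!·2!) = 362880/96 = 3780.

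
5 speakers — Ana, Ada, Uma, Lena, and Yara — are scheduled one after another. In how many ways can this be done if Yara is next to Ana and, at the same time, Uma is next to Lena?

Treat {Yara,Ana} as one block (2 orders) and {Uma,Lena} as another (2 orders).
That leaves 3 units to arrange: 2 × 2 × 3! = 4 × 6 = 24.

24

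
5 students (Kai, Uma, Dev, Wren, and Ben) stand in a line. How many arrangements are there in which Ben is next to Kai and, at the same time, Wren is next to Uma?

Treat {Ben,Kai} as one block (2 orders) and {Wren,Uma} as another (2 orders).
That leaves 3 units to arrange: 2 × 2 × 3! = 4 × 6 = 24.

24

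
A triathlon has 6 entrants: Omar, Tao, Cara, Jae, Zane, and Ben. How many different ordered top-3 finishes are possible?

There are 6 choices for 1st place, 5 for 2nd, and 4 for 3rd.
That gives 6 × 5 × 4 = 120.

120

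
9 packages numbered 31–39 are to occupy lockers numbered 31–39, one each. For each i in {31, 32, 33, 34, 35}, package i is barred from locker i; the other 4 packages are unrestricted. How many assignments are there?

Let Aᵢ (for 31 ≤ i ≤ 35) be the placements that put package i in its forbidden locker. Any j of these fix j positions, leaving (9−j)! ways to fill the rest, and there are C(5,j) ways to pick which j.
By inclusion–exclusion, the number of valid placements is Σ_{j=0}^{5} (−1)^j C(5,j)·(9−j)!.
Computing: 362880 − 201600 + 50400 − 7200 + 600 − 24 = 205056.

205056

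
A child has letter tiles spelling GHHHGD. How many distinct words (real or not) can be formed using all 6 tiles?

60

The 6 letters of GHHHGD have repeats: G appearing twice and H appearing 3 times.
So there are 6! / (3!·2!) = 60 distinguishable arrangements.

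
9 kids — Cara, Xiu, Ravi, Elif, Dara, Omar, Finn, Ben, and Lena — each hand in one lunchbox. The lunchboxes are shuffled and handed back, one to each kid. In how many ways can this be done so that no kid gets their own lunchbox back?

133496

Count assignments avoiding every fixed point. For any j of the 9 kids fixed to their own lunchbox, the other 9−j can be arranged in (9−j)! ways.
By inclusion–exclusion this is Σ_{j=0}^{9} (−1)^j C(9,j)·(9−j)!.
Computing: 362880 − 362880 + 181440 − 60480 + 15120 − 3024 + 504 − 72 + 9 − 1 = 133496.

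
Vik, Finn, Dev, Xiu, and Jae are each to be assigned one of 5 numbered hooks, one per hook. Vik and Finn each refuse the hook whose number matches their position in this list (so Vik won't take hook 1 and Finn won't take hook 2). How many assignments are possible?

78

Let Aᵢ (for i ∈ {1, 2}) be the placements that put person i in their forbidden hook. Any j of these fix j positions, leaving (5−j)! ways to fill the rest, and there are C(2,j) ways to pick which j.
By inclusion–exclusion, the number of valid placements is Σ_{j=0}^{2} (−1)^j C(2,j)·(5−j)!.
Computing: 120 − 48 + 6 = 78.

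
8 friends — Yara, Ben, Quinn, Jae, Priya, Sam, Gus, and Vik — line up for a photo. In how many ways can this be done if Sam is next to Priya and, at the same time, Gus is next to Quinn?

2880

Treat {Sam,Priya} as one block (2 orders) and {Gus,Quinn} as another (2 orders).
That leaves 6 units to arrange: 2 × 2 × 6! = 4 × 720 = 2880.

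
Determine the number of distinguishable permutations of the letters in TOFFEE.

180

Letter multiplicities in TOFFEE: E×2, F×2, O×1, T×1.
Dividing 6! = 720 by 2!·2! = 4 for the repeated letters gives 180.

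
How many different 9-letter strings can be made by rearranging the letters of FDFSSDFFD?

Letter multiplicities in FDFSSDFFD: D×3, F×4, S×2.
So there are 9! / (4!·3!·2!) = 1260 distinguishable arrangements.

1260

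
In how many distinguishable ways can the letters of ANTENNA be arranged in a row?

420

Letter multiplicities in ANTENNA: A×2, E×1, N×3, T×1.
So there are 7! / (3!·2!) = 420 distinguishable arrangements.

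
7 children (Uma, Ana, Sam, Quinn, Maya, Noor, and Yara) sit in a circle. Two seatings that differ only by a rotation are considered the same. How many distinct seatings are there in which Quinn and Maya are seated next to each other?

240

Glue Quinn and Maya into a block (2 internal orders). Seating 6 units around a circle gives (5)! arrangements.
So 2 × (5)! = 2 × 120 = 240.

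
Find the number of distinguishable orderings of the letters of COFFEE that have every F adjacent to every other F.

60

Treat the 2 copies of F as a single block. The multiset to arrange is then {FF, C, E, E, O}, 5 items in all.
That gives (5)!/(2!) = 60 arrangements.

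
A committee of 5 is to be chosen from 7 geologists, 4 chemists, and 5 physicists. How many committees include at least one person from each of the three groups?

3010

Unrestricted: C(16,5) = 4368 ways to pick any 5 of the 16.
Subtract selections that omit an entire group: no geologists → C(9,5) = 126; no chemists → C(12,5) = 792; no physicists → C(11,5) = 462.
Add back selections omitting two groups (i.e. drawn from a single group): C(7,5) + C(4,5) + C(5,5) = 22.
By inclusion–exclusion: 4368 − 1380 + 22 = 3010.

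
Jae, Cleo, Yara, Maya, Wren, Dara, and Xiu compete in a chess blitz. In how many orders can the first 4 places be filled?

840

This is an ordered selection of 4 from 7: P(7,4).
That gives 7 × 6 × 5 × 4 = 840.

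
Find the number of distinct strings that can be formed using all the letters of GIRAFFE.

The 7 letters of GIRAFFE have repeats: F appearing twice.
So there are 7! / (2!) = 2520 distinguishable arrangements.

2520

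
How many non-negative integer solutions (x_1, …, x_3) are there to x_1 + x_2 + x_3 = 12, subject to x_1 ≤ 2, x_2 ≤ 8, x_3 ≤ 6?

By stars and bars, unrestricted non-negative solutions to x_1+…+x_3 = 12 number C(12+2,2) = 91.
Subtract solutions that violate a single cap (substitute x_i' = x_i − (cap_i+1)): x_1 ≥ 3 gives C(11,2) = 55; x_2 ≥ 9 gives C(5,2) = 10; x_3 ≥ 7 gives C(7,2) = 21. Together 86.
Add back pairs where two caps are both exceeded: 1 + 6 + 0 = 7.
By inclusion–exclusion the count is 91 − 86 + 7 = 12.

12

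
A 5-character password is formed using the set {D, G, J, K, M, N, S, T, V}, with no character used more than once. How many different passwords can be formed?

This is a permutation of 5 out of 9: P(9,5) = 9!/4!.
9 × 8 × 7 × 6 × 5 = 15120.

15120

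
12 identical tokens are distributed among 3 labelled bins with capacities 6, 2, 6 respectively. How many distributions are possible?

6

By stars and bars, unrestricted non-negative solutions to x_1+…+x_3 = 12 number C(12+2,2) = 91.
Subtract solutions that violate a single cap (substitute x_i' = x_i − (cap_i+1)): x_1 ≥ 7 gives C(7,2) = 21; x_2 ≥ 3 gives C(11,2) = 55; x_3 ≥ 7 gives C(7,2) = 21. Together 97.
Add back pairs where two caps are both exceeded: 6 + 0 + 6 = 12.
By inclusion–exclusion the count is 91 − 97 + 12 = 6.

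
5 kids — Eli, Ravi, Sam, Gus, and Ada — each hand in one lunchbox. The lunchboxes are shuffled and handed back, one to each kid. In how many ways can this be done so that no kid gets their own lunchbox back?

44

Count assignments avoiding every fixed point. For any j of the 5 kids fixed to their own lunchbox, the other 5−j can be arranged in (5−j)! ways.
By inclusion–exclusion this is Σ_{j=0}^{5} (−1)^j C(5,j)·(5−j)!.
Computing: 120 − 120 + 60 − 20 + 5 − 1 = 44.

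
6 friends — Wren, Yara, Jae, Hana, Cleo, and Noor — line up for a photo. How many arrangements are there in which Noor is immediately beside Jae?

240

Treat {Noor, Jae} as a single unit. There are 5 units to order, and the pair itself can be ordered 2 ways.
So the count is 2·(5)! = 240.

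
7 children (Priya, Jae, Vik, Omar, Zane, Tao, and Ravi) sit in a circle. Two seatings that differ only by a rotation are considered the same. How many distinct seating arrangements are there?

720

Around a circle, 7 distinct people have 7!/7 = (6)! = 720 rotationally distinct seatings.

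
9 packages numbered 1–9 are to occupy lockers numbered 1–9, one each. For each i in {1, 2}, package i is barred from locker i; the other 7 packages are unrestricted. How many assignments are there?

287280

Let Aᵢ (for i ∈ {1, 2}) be the placements that put package i in its forbidden locker. Any j of these fix j positions, leaving (9−j)! ways to fill the rest, and there are C(2,j) ways to pick which j.
By inclusion–exclusion, the number of valid placements is Σ_{j=0}^{2} (−1)^j C(2,j)·(9−j)!.
Computing: 362880 − 80640 + 5040 = 287280.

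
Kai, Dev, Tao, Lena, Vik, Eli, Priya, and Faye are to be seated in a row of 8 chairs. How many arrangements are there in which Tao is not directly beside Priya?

30240

Of the 8! = 40320 arrangements, those with Tao and Priya adjacent number 2 × 7! = 10080 (treat the pair as a block with 2 internal orders).
Complementary counting: 40320 − 10080 = 30240.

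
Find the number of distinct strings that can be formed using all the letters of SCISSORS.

1680

SCISSORS has 8 letters with S appearing 4 times.
The number of distinct arrangements is 8!/(4!) = 40320/24 = 1680.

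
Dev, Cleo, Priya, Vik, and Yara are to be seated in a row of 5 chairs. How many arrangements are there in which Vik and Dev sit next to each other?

48

Treat {Vik, Dev} as a single unit. There are 4 units to order, and the pair itself can be ordered 2 ways.
That gives 2 × 4! = 2 × 24 = 48.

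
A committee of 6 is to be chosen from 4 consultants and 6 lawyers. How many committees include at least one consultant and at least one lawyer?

209

With no constraint there are C(10,6) = 210 possible selections.
Subtract selections that omit an entire group: no consultants → C(6,6) = 1; no lawyers → C(4,6) = 0.
Both groups omitted at once is impossible, so 210 − 1 = 209.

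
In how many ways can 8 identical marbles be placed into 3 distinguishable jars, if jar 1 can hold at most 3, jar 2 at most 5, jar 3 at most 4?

Ignoring the caps, the number of non-negative solutions to x_1+…+x_3 = 8 is C(10,2) = 45.
Subtract solutions that violate a single cap (substitute x_i' = x_i − (cap_i+1)): x_1 ≥ 4 gives C(6,2) = 15; x_2 ≥ 6 gives C(4,2) = 6; x_3 ≥ 5 gives C(5,2) = 10. Together 31.
No two caps can be exceeded simultaneously, so the pair terms are all 0.
By inclusion–exclusion the count is 45 − 31 + 0 = 14.

14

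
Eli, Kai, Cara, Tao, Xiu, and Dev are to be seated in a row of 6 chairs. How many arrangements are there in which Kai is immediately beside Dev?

240

Glue Kai and Dev into one block (2 internal orders), leaving 5 units to arrange in a row.
So the count is 2·(5)! = 240.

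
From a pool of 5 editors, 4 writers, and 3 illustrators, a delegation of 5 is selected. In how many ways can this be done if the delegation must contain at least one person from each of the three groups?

590

Total 5-person selections from all 12: C(12,5) = 792.
Subtract selections that omit an entire group: no editors → C(7,5) = 21; no writers → C(8,5) = 56; no illustrators → C(9,5) = 126.
Add back selections omitting two groups (i.e. drawn from a single group): C(5,5) + C(4,5) + C(3,5) = 1.
By inclusion–exclusion: 792 − 203 + 1 = 590.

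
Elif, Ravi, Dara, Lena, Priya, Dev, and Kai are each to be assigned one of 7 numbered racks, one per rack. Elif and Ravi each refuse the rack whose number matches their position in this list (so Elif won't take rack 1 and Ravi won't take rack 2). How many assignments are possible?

3720

Let Aᵢ (for i ∈ {1, 2}) be the placements that put person i in their forbidden rack. Any j of these fix j positions, leaving (7−j)! ways to fill the rest, and there are C(2,j) ways to pick which j.
By inclusion–exclusion, the number of valid placements is Σ_{j=0}^{2} (−1)^j C(2,j)·(7−j)!.
Computing: 5040 − 1440 + 120 = 3720.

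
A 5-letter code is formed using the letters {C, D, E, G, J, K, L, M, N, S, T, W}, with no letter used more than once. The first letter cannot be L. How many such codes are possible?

The first letter has 12−1 = 11 choices (anything except L).
The remaining 4 letters are filled from the other 11 symbols without repetition: 11 × 10 × 9 × 8 = 7920.
Total: 11 × 7920 = 87120.

87120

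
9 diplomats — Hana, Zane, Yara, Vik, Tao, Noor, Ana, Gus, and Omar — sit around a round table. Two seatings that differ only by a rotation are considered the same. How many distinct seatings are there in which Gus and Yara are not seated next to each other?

30240

Without the restriction there are (8)! = 40320 seatings.
Those with Gus next to Yara: fuse the pair into one unit and seat 8 units around a circle — 2·(7)! = 10080.
Subtracting, 40320 − 10080 = 30240.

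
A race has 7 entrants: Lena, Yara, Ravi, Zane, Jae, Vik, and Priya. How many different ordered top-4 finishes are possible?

840

This is an ordered selection of 4 from 7: P(7,4).
That gives 7 × 6 × 5 × 4 = 840.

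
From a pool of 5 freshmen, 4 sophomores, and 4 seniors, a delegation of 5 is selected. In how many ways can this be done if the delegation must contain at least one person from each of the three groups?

Total 5-person selections from all 13: C(13,5) = 1287.
Selections missing a whole group: no freshmen → C(8,5) = 56; no sophomores → C(9,5) = 126; no seniors → C(9,5) = 126.
Add back selections omitting two groups (i.e. drawn from a single group): C(5,5) + C(4,5) + C(4,5) = 1.
By inclusion–exclusion: 1287 − 308 + 1 = 980.

980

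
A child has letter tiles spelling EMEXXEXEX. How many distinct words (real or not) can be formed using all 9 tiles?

630

EMEXXEXEX has 9 letters with E appearing 4 times and X appearing 4 times.
Dividing 9! = 362880 by 4!·4! = 576 for the repeated letters gives 630.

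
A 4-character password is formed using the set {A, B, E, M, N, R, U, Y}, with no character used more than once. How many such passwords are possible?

With no repetition, fill the 4 characters in order: 8 choices, then 7, down to 5.
That product is 8 × 7 × 6 × 5 = 1680.

1680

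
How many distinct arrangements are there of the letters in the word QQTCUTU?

630

QQTCUTU has 7 letters with Q appearing twice, T appearing twice, and U appearing twice.
Dividing 7! = 5040 by 2!·2!·2! = 8 for the repeated letters gives 630.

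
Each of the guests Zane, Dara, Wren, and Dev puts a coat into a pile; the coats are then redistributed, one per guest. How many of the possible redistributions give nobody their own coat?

This is the derangement count D_4: permutations of 4 items with no fixed point.
By inclusion–exclusion this is Σ_{j=0}^{4} (−1)^j C(4,j)·(4−j)!.
Computing: 24 − 24 + 12 − 4 + 1 = 9.

9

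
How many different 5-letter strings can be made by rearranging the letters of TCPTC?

Letter multiplicities in TCPTC: C×2, P×1, T×2.
Dividing 5! = 120 by 2!·2! = 4 for the repeated letters gives 30.

30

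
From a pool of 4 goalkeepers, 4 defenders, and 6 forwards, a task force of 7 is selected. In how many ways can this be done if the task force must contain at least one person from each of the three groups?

3184

With no constraint there are C(14,7) = 3432 possible selections.
Selections missing a whole group: no goalkeepers → C(10,7) = 120; no defenders → C(10,7) = 120; no forwards → C(8,7) = 8.
Add back selections omitting two groups (i.e. drawn from a single group): C(4,7) + C(4,7) + C(6,7) = 0.
By inclusion–exclusion: 3432 − 248 + 0 = 3184.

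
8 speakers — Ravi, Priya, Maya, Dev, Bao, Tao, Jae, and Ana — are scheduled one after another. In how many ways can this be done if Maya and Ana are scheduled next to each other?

Place the 6 others and the Maya-Ana pair as 7 objects in a line; the pair has 2 internal arrangements.
So the count is 2·(7)! = 10080.

10080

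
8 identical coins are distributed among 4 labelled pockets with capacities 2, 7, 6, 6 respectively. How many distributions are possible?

Without the upper bounds there are C(11,3) = 165 ways to split 8 among 4 pockets.
Subtract solutions that violate a single cap (substitute x_i' = x_i − (cap_i+1)): x_1 ≥ 3 gives C(8,3) = 56; x_2 ≥ 8 gives C(3,3) = 1; x_3 ≥ 7 gives C(4,3) = 4; x_4 ≥ 7 gives C(4,3) = 4. Together 65.
No two caps can be exceeded simultaneously, so the pair terms are all 0.
By inclusion–exclusion the count is 165 − 65 + 0 = 100.

100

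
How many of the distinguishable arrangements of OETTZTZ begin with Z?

Fix Z in the first position and arrange the remaining 6 letters.
Those 6 letters have T appearing 3 times, giving (6)!/(3!) = 120.

120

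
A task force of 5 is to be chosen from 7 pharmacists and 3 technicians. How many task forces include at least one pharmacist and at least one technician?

231

Unrestricted: C(10,5) = 252 ways to pick any 5 of the 10.
Subtract selections that omit an entire group: no pharmacists → C(3,5) = 0; no technicians → C(7,5) = 21.
Both groups omitted at once is impossible, so 252 − 21 = 231.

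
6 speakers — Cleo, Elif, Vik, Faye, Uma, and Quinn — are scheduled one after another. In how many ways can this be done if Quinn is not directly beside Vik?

480

Of the 6! = 720 arrangements, those with Quinn and Vik adjacent number 2 × 5! = 240 (treat the pair as a block with 2 internal orders).
So 720 − 240 = 480 arrangements keep them apart.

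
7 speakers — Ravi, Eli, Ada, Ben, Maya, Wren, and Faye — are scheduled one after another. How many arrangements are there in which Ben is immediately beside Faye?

1440

Place the 5 others and the Ben-Faye pair as 6 objects in a line; the pair has 2 internal arrangements.
That gives 2 × 6! = 2 × 720 = 1440.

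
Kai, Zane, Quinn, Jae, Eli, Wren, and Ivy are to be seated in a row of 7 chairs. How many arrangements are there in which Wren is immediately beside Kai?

1440

Glue Wren and Kai into one block (2 internal orders), leaving 6 units to arrange in a row.
That gives 2 × 6! = 2 × 720 = 1440.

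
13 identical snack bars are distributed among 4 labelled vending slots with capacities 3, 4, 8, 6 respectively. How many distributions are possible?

By stars and bars, unrestricted non-negative solutions to x_1+…+x_4 = 13 number C(13+3,3) = 560.
Subtract solutions that violate a single cap (substitute x_i' = x_i − (cap_i+1)): x_1 ≥ 4 gives C(12,3) = 220; x_2 ≥ 5 gives C(11,3) = 165; x_3 ≥ 9 gives C(7,3) = 35; x_4 ≥ 7 gives C(9,3) = 84. Together 504.
Add back pairs where two caps are both exceeded: 35 + 1 + 10 + 0 + 4 + 0 = 50.
By inclusion–exclusion the count is 560 − 504 + 50 = 106.

106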